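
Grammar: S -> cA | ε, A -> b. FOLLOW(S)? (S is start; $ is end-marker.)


$ ∈ FOLLOW(S). For each A -> αBβ: add FIRST(β)\{ε} to FOLLOW(B); if β nullable, add FOLLOW(A).
FOLLOW(S) = {$}


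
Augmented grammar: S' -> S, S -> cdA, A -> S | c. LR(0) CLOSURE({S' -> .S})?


Start: S' -> .S
For each item with dot before a nonterminal B, add B -> .γ for every B-production
Closure: [S' -> .S, S -> .cdA]


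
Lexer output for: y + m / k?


Scan left to right, longest-match per lexeme
Tokens: ID(y), OP(+), ID(m), OP(/), ID(k)


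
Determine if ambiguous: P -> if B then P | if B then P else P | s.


dangling else: 'if B then if B then s else s' parses two ways
Ambiguous


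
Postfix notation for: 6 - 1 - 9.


Left to right (same or higher precedence on left)
Postfix: 6 1 - 9 -


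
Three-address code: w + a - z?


Break into single-operator statements:
t1 = w + a
t2 = t1 - z


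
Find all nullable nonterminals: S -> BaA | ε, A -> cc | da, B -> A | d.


A nonterminal is nullable iff some alternative derives ε (directly, or every symbol in it is nullable)
Nullable: {S}


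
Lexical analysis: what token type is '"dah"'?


Pattern: double-quoted sequence
Type: STRING_LITERAL


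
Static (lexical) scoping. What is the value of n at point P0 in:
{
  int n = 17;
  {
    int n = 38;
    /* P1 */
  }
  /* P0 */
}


n declared in the same block as P0
n = 17


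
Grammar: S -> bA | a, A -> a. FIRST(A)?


Per alternative of A: FIRST(a) = {a}
FIRST(A) = {a}


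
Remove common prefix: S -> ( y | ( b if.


Common prefix: '('
Factored: S -> ( S', S' -> y | b if


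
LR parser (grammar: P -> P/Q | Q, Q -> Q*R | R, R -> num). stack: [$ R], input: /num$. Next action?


'R' (not preceded by Q*) is the handle for Q -> R
Action: reduce (Q -> R)


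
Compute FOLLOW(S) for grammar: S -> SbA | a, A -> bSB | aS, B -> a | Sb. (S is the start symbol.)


$ ∈ FOLLOW(S). For each A -> αBβ: add FIRST(β)\{ε} to FOLLOW(B); if β nullable, add FOLLOW(A).
FOLLOW(S) = {$, a, b}


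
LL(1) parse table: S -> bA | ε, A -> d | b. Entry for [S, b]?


For [S, b]: 'b' ∈ FIRST(bA)
Entry: S -> bA


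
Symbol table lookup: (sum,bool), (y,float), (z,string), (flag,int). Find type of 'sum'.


Lookup 'sum' → type bool


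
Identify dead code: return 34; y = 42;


statement follows a return and is unreachable
Dead: 'y = 42'


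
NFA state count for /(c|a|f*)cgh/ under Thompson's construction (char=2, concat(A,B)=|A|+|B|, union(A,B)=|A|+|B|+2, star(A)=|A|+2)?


Syntax tree has 6 char leaf(s), 2 union(s), 1 star(s)
chars contribute 6×2 = 12; each union adds +2; each star adds +2
Total: 12 + 4 + 2 = 18 states


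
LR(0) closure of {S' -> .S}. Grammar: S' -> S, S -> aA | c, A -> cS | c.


Start: S' -> .S
For each item with dot before a nonterminal B, add B -> .γ for every B-production
Closure: [S' -> .S, S -> .aA, S -> .c]


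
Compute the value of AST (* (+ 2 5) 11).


Evaluate inner: (+ 2 5) = 7
Evaluate root: (* 7 11) = 77
Result: 77


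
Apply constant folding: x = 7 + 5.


7 + 5 = 12 at compile time
Optimized: x = 12


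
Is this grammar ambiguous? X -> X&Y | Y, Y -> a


precedence layered via separate nonterminal Y: deterministic
Unambiguous


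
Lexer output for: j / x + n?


Scan left to right, longest-match per lexeme
Tokens: ID(j), OP(/), ID(x), OP(+), ID(n)


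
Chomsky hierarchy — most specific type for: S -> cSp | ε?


Single nonterminal LHS, but c^n p^n is not regular
Classification: Type 2 (Context-Free)


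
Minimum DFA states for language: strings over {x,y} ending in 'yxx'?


Track the longest suffix of input matching a prefix of 'yxx': 4 classes (prefixes of length 0..3)
Minimal DFA: 4 states


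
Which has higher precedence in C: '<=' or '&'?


'<=' is relational (level 7); '&' is bitwise AND (level 5)
Higher level binds tighter
'<=' has higher precedence than '&'


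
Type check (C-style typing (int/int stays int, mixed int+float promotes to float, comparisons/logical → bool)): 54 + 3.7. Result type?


Operand types: int + float
Rule: mixed int/float promotes to float; int/int stays int
Result type: float


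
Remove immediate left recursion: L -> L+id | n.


Left-recursive alternatives: L+id; non-recursive: n
Introduce L': L -> nL', L' -> +idL' | ε


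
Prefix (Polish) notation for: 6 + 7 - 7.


left-to-right (same/higher precedence on left): tree is (- (+ 6 7) 7)
Prefix: - + 6 7 7


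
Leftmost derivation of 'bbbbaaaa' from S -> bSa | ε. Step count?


Derivation: S => bSa => bbSaa => bbbSaaa => bbbbSaaaa => bbbbaaaa
Steps: 5


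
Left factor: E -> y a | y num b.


Common prefix: 'y'
Factored: E -> y E', E' -> a | num b


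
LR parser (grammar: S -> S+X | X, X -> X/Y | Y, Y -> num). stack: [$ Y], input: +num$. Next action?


'Y' (not preceded by X/) is the handle for X -> Y
Action: reduce (X -> Y)


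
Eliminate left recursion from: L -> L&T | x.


Left-recursive alternatives: L&T; non-recursive: x
Introduce L': L -> xL', L' -> &TL' | ε


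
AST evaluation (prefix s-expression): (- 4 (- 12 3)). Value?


Evaluate inner: (- 12 3) = 9
Evaluate root: (- 4 9) = -5
Result: -5


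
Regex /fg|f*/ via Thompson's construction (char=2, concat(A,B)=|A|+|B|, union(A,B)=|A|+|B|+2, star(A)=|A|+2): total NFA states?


Syntax tree has 3 char leaf(s), 1 union(s), 1 star(s)
chars contribute 3×2 = 6; each union adds +2; each star adds +2
Total: 6 + 2 + 2 = 10 states


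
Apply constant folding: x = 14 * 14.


14 * 14 = 196 at compile time
Optimized: x = 196


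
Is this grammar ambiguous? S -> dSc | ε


balanced d^n…c^n: each string has a unique parse
Unambiguous


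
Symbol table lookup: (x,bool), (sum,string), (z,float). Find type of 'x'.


Lookup 'x' → type bool


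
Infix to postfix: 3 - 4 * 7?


* has higher precedence, evaluate 4*7 first
Postfix: 3 4 7 * -


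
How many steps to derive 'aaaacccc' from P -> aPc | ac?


Derivation: P => aPc => aaPcc => aaaPccc => aaaacccc
Steps: 4


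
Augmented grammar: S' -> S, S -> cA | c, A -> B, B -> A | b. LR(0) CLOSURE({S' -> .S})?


Start: S' -> .S
For each item with dot before a nonterminal B, add B -> .γ for every B-production
Closure: [S' -> .S, S -> .cA, S -> .c]


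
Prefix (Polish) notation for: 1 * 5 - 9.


left-to-right (same/higher precedence on left): tree is (- (* 1 5) 9)
Prefix: - * 1 5 9


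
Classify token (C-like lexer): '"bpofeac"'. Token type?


Pattern: double-quoted sequence
Type: STRING_LITERAL


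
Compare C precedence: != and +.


'+' is additive (level 9); '!=' is equality (level 6)
Higher level binds tighter
'+' has higher precedence than '!='


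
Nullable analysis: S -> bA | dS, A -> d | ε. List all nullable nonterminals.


A nonterminal is nullable iff some alternative derives ε (directly, or every symbol in it is nullable)
Nullable: {A}


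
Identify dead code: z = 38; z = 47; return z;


first assignment to z is overwritten before any read
Dead: 'z = 38'


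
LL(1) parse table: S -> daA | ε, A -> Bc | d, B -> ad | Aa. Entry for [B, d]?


For [B, d]: 'd' ∈ FIRST(Aa)
Entry: B -> Aa


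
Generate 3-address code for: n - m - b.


Break into single-operator statements:
t1 = n - m
t2 = t1 - b


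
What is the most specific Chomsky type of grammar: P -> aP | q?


Right-linear: every RHS is a terminal or a terminal followed by one nonterminal
Classification: Type 3 (Regular)


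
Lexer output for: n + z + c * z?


Scan left to right, longest-match per lexeme
Tokens: ID(n), OP(+), ID(z), OP(+), ID(c), OP(*), ID(z)


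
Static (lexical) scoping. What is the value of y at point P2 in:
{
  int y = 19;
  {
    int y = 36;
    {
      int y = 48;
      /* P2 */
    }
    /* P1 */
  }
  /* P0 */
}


y declared in the same block as P2
y = 48


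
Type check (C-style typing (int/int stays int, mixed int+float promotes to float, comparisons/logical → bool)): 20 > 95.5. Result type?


Operand types: int > float
Rule: comparison yields bool
Result type: bool


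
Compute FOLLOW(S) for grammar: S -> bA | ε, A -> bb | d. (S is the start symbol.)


$ ∈ FOLLOW(S). For each A -> αBβ: add FIRST(β)\{ε} to FOLLOW(B); if β nullable, add FOLLOW(A).
FOLLOW(S) = {$}


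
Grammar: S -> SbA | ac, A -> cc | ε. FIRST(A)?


Per alternative of A: FIRST(cc) = {c}; FIRST(ε) = {ε}
FIRST(A) = {c, ε}


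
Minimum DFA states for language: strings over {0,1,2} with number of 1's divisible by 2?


Track (count of 1) mod 2: states 0..1, accept at 0
Minimal DFA: 2 states


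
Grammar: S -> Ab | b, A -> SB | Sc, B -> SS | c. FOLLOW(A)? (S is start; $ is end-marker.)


$ ∈ FOLLOW(S). For each A -> αBβ: add FIRST(β)\{ε} to FOLLOW(B); if β nullable, add FOLLOW(A).
FOLLOW(A) = {b}


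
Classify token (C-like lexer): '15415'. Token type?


Pattern: digits only
Type: INTEGER_LITERAL


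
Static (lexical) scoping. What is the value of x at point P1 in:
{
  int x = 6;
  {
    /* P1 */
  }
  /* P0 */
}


P1's block does not declare x; resolves to the enclosing declaration at depth 0
x = 6


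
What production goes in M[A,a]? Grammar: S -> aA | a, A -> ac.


For [A, a]: 'a' ∈ FIRST(ac)
Entry: A -> ac


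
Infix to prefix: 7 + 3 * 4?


'*' binds tighter: tree is (+ 7 (* 3 4))
Prefix: + 7 * 3 4


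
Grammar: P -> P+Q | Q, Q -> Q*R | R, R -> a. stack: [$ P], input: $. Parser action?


start symbol P on stack, input exhausted
Action: accept


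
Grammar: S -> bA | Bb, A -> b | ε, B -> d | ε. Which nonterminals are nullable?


A nonterminal is nullable iff some alternative derives ε (directly, or every symbol in it is nullable)
Nullable: {A, B}


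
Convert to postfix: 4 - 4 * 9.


* has higher precedence, evaluate 4*9 first
Postfix: 4 4 9 * -


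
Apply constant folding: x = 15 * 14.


15 * 14 = 210 at compile time
Optimized: x = 210


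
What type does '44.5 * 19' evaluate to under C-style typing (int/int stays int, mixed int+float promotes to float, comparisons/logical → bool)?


Operand types: float * int
Rule: mixed int/float promotes to float; int/int stays int
Result type: float


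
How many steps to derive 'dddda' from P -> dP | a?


Derivation: P => dP => ddP => dddP => ddddP => dddda
Steps: 5


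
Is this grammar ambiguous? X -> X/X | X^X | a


'a/a^a' has two parse trees (no precedence encoded between / and ^)
Ambiguous


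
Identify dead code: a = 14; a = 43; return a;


first assignment to a is overwritten before any read
Dead: 'a = 14'


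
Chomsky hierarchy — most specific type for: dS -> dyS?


LHS has context (more than one symbol) and |LHS| ≤ |RHS|
Classification: Type 1 (Context-Sensitive)


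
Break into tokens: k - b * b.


Scan left to right, longest-match per lexeme
Tokens: ID(k), OP(-), ID(b), OP(*), ID(b)


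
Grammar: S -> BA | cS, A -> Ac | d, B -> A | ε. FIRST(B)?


Per alternative of B: FIRST(A) = {d}; FIRST(ε) = {ε}
FIRST(B) = {d, ε}


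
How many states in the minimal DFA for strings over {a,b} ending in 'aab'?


Track the longest suffix of input matching a prefix of 'aab': 4 classes (prefixes of length 0..3)
Minimal DFA: 4 states


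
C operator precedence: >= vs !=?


'>=' is relational (level 7); '!=' is equality (level 6)
Higher level binds tighter
'>=' has higher precedence than '!='


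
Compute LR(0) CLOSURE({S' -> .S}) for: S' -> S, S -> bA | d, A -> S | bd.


Start: S' -> .S
For each item with dot before a nonterminal B, add B -> .γ for every B-production
Closure: [S' -> .S, S -> .bA, S -> .d]


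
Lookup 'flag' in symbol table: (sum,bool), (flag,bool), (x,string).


Lookup 'flag' → type bool


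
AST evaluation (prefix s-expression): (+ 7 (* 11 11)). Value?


Evaluate inner: (* 11 11) = 121
Evaluate root: (+ 7 121) = 128
Result: 128


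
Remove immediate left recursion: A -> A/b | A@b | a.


Left-recursive alternatives: A/b, A@b; non-recursive: a
Introduce A': A -> aA', A' -> /bA' | @bA' | ε


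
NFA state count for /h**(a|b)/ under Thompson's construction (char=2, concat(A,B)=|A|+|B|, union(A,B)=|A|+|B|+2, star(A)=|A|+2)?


Syntax tree has 3 char leaf(s), 1 union(s), 2 star(s)
chars contribute 3×2 = 6; each union adds +2; each star adds +2
Total: 6 + 2 + 4 = 12 states


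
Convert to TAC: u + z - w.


Break into single-operator statements:
t1 = u + z
t2 = t1 - w


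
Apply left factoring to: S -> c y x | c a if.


Common prefix: 'c'
Factored: S -> c S', S' -> y x | a if


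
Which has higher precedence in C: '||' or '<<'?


'<<' is shift (level 8); '||' is logical OR (level 1)
Higher level binds tighter
'<<' has higher precedence than '||'


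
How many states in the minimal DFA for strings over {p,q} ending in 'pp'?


Track the longest suffix of input matching a prefix of 'pp': 3 classes (prefixes of length 0..2)
Minimal DFA: 3 states


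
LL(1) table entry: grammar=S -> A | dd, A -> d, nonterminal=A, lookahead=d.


For [A, d]: 'd' ∈ FIRST(d)
Entry: A -> d


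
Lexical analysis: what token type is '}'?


Pattern: delimiter/punctuation
Type: PUNCTUATION


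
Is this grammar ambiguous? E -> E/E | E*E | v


'v/v*v' has two parse trees (no precedence encoded between / and *)
Ambiguous


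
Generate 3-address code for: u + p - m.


Break into single-operator statements:
t1 = u + p
t2 = t1 - m


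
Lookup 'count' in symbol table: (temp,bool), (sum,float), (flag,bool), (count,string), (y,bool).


Lookup 'count' → type string


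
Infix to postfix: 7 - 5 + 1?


Left to right (same or higher precedence on left)
Postfix: 7 5 - 1 +


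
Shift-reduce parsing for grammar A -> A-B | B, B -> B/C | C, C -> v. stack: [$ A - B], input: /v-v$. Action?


'/' can extend B; shift to build B -> B/C
Action: shift


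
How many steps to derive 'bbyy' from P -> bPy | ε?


Derivation: P => bPy => bbPyy => bbyy
Steps: 3


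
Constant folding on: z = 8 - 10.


8 - 10 = -2 at compile time
Optimized: z = -2


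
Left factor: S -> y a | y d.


Common prefix: 'y'
Factored: S -> y S', S' -> a | d


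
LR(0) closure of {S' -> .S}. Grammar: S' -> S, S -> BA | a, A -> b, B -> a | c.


Start: S' -> .S
For each item with dot before a nonterminal B, add B -> .γ for every B-production
Closure: [S' -> .S, S -> .BA, S -> .a, B -> .a, B -> .c]


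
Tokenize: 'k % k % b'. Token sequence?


Scan left to right, longest-match per lexeme
Tokens: ID(k), OP(%), ID(k), OP(%), ID(b)


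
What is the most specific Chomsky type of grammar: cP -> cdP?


LHS has context (more than one symbol) and |LHS| ≤ |RHS|
Classification: Type 1 (Context-Sensitive)


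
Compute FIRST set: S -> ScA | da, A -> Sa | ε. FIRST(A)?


Per alternative of A: FIRST(Sa) = {d}; FIRST(ε) = {ε}
FIRST(A) = {d, ε}


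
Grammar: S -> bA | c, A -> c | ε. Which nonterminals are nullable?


A nonterminal is nullable iff some alternative derives ε (directly, or every symbol in it is nullable)
Nullable: {A}


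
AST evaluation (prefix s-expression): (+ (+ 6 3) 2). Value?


Evaluate inner: (+ 6 3) = 9
Evaluate root: (+ 9 2) = 11
Result: 11


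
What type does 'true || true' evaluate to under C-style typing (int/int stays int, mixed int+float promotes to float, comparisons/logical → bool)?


Operand types: bool || bool
Rule: logical operators take bool operands and yield bool
Result type: bool


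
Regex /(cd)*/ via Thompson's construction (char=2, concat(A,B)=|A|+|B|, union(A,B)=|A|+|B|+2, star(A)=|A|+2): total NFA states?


Syntax tree has 2 char leaf(s), 0 union(s), 1 star(s)
chars contribute 2×2 = 4; each union adds +2; each star adds +2
Total: 4 + 0 + 2 = 6 states


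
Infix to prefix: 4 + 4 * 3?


'*' binds tighter: tree is (+ 4 (* 4 3))
Prefix: + 4 * 4 3


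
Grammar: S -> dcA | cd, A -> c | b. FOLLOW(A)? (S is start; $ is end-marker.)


$ ∈ FOLLOW(S). For each A -> αBβ: add FIRST(β)\{ε} to FOLLOW(B); if β nullable, add FOLLOW(A).
FOLLOW(A) = {$}


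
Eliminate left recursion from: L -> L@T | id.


Left-recursive alternatives: L@T; non-recursive: id
Introduce L': L -> idL', L' -> @TL' | ε


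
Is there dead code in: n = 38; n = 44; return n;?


first assignment to n is overwritten before any read
Dead: 'n = 38'


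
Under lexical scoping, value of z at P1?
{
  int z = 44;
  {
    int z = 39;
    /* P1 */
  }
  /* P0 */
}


z declared in the same block as P1
z = 39


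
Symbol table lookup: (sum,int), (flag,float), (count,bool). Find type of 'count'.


Lookup 'count' → type bool


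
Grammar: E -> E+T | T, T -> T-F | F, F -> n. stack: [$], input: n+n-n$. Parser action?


no handle on stack; shift 'n'
Action: shift


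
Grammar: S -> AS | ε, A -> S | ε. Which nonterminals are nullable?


A nonterminal is nullable iff some alternative derives ε (directly, or every symbol in it is nullable)
Nullable: {A, S}


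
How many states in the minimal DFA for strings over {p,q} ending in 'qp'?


Track the longest suffix of input matching a prefix of 'qp': 3 classes (prefixes of length 0..2)
Minimal DFA: 3 states


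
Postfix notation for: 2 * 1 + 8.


Left to right (same or higher precedence on left)
Postfix: 2 1 * 8 +


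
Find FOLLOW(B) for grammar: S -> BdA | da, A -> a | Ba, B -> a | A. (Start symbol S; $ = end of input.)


$ ∈ FOLLOW(S). For each A -> αBβ: add FIRST(β)\{ε} to FOLLOW(B); if β nullable, add FOLLOW(A).
FOLLOW(B) = {a, d}


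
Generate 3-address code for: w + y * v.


Break into single-operator statements:
t1 = y * v
t2 = w + t1


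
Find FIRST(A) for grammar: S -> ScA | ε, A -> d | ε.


Per alternative of A: FIRST(d) = {d}; FIRST(ε) = {ε}
FIRST(A) = {d, ε}


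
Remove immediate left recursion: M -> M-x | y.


Left-recursive alternatives: M-x; non-recursive: y
Introduce M': M -> yM', M' -> -xM' | ε


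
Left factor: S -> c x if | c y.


Common prefix: 'c'
Factored: S -> c S', S' -> x if | y


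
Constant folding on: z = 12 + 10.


12 + 10 = 22 at compile time
Optimized: z = 22


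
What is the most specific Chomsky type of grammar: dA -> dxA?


LHS has context (more than one symbol) and |LHS| ≤ |RHS|
Classification: Type 1 (Context-Sensitive)


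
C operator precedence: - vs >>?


'-' is additive (level 9); '>>' is shift (level 8)
Higher level binds tighter
'-' has higher precedence than '>>'


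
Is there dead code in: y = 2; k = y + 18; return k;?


y is read by k's definition; k is returned
No dead code


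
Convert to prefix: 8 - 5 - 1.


left-to-right (same/higher precedence on left): tree is (- (- 8 5) 1)
Prefix: - - 8 5 1


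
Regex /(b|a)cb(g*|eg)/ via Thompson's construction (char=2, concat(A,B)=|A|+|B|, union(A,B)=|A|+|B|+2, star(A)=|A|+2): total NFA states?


Syntax tree has 7 char leaf(s), 2 union(s), 1 star(s)
chars contribute 7×2 = 14; each union adds +2; each star adds +2
Total: 14 + 4 + 2 = 20 states


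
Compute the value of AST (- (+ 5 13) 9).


Evaluate inner: (+ 5 13) = 18
Evaluate root: (- 18 9) = 9
Result: 9


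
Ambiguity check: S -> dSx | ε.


balanced d^n…x^n: each string has a unique parse
Unambiguous


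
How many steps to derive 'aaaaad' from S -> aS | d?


Derivation: S => aS => aaS => aaaS => aaaaS => aaaaaS => aaaaad
Steps: 6


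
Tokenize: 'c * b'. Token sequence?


Scan left to right, longest-match per lexeme
Tokens: ID(c), OP(*), ID(b)


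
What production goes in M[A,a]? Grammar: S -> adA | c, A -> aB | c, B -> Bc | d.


For [A, a]: 'a' ∈ FIRST(aB)
Entry: A -> aB


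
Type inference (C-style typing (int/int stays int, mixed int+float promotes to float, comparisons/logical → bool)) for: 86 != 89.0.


Operand types: int != float
Rule: comparison yields bool
Result type: bool


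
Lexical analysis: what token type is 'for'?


Pattern: reserved word
Type: KEYWORD


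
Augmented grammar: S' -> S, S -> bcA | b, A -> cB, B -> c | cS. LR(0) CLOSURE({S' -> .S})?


Start: S' -> .S
For each item with dot before a nonterminal B, add B -> .γ for every B-production
Closure: [S' -> .S, S -> .bcA, S -> .b]


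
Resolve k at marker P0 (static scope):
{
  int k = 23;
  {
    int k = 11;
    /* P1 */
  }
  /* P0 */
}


k declared in the same block as P0
k = 23


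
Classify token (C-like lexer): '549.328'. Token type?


Pattern: digits with a decimal point
Type: FLOAT_LITERAL


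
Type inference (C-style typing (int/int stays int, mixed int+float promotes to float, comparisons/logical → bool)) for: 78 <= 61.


Operand types: int <= int
Rule: comparison yields bool
Result type: bool


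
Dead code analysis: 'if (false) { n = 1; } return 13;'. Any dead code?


condition is constant false, so the whole block is unreachable
Dead: 'if (false) { n = 1; }'


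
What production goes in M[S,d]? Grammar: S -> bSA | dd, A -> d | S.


For [S, d]: 'd' ∈ FIRST(dd)
Entry: S -> dd


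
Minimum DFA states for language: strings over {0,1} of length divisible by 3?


Track length mod 3: states 0..2, accept at 0
Minimal DFA: 3 states


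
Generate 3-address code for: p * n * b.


Break into single-operator statements:
t1 = p * n
t2 = t1 * b


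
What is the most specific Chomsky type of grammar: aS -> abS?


LHS has context (more than one symbol) and |LHS| ≤ |RHS|
Classification: Type 1 (Context-Sensitive)


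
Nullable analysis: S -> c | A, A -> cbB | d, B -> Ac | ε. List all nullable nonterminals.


A nonterminal is nullable iff some alternative derives ε (directly, or every symbol in it is nullable)
Nullable: {B}


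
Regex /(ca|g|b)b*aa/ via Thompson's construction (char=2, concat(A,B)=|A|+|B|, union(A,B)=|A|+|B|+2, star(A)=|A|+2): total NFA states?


Syntax tree has 7 char leaf(s), 2 union(s), 1 star(s)
chars contribute 7×2 = 14; each union adds +2; each star adds +2
Total: 14 + 4 + 2 = 20 states


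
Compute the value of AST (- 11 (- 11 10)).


Evaluate inner: (- 11 10) = 1
Evaluate root: (- 11 1) = 10
Result: 10


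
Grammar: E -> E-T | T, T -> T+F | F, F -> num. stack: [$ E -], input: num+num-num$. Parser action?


no handle ('E-' is not any RHS); shift 'num'
Action: shift


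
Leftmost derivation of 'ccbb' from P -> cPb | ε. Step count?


Derivation: P => cPb => ccPbb => ccbb
Steps: 3


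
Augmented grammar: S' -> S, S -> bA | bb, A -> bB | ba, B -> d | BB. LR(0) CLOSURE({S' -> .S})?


Start: S' -> .S
For each item with dot before a nonterminal B, add B -> .γ for every B-production
Closure: [S' -> .S, S -> .bA, S -> .bb]


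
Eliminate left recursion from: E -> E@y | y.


Left-recursive alternatives: E@y; non-recursive: y
Introduce E': E -> yE', E' -> @yE' | ε


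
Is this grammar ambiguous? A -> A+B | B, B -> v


precedence layered via separate nonterminal B: deterministic
Unambiguous


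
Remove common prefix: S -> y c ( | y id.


Common prefix: 'y'
Factored: S -> y S', S' -> c ( | id


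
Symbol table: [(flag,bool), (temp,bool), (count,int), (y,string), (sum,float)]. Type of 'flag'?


Lookup 'flag' → type bool


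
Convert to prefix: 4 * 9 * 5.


left-to-right (same/higher precedence on left): tree is (* (* 4 9) 5)
Prefix: * * 4 9 5


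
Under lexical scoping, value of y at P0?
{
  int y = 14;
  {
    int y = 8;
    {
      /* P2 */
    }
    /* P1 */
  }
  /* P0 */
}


y declared in the same block as P0
y = 14


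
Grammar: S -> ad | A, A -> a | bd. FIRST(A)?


Per alternative of A: FIRST(a) = {a}; FIRST(bd) = {b}
FIRST(A) = {a, b}


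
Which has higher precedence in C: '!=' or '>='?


'>=' is relational (level 7); '!=' is equality (level 6)
Higher level binds tighter
'>=' has higher precedence than '!='


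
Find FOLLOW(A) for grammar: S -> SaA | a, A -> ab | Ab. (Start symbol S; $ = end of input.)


$ ∈ FOLLOW(S). For each A -> αBβ: add FIRST(β)\{ε} to FOLLOW(B); if β nullable, add FOLLOW(A).
FOLLOW(A) = {$, a, b}


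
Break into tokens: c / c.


Scan left to right, longest-match per lexeme
Tokens: ID(c), OP(/), ID(c)


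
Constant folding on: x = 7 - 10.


7 - 10 = -3 at compile time
Optimized: x = -3


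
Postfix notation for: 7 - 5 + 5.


Left to right (same or higher precedence on left)
Postfix: 7 5 - 5 +


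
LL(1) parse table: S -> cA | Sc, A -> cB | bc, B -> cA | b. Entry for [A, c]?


For [A, c]: 'c' ∈ FIRST(cB)
Entry: A -> cB


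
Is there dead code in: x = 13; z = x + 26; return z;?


x is read by z's definition; z is returned
No dead code


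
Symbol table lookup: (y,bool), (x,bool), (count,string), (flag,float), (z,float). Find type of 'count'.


Lookup 'count' → type string


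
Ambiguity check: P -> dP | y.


right-linear, alternatives start with distinct terminals 'd' vs 'y': unique leftmost derivation
Unambiguous


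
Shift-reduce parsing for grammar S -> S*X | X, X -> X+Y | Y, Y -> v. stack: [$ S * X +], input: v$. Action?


no handle; shift 'v'
Action: shift


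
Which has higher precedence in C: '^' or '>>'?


'>>' is shift (level 8); '^' is bitwise XOR (level 4)
Higher level binds tighter
'>>' has higher precedence than '^'


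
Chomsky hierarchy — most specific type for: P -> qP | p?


Right-linear: every RHS is a terminal or a terminal followed by one nonterminal
Classification: Type 3 (Regular)


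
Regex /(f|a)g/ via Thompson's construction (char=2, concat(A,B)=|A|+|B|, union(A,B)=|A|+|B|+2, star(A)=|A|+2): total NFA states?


Syntax tree has 3 char leaf(s), 1 union(s), 0 star(s)
chars contribute 3×2 = 6; each union adds +2; each star adds +2
Total: 6 + 2 + 0 = 8 states


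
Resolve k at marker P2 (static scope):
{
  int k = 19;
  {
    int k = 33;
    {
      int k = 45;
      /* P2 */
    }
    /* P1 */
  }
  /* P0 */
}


k declared in the same block as P2
k = 45


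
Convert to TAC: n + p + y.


Break into single-operator statements:
t1 = n + p
t2 = t1 + y


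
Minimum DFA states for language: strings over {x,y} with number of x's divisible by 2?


Track (count of x) mod 2: states 0..1, accept at 0
Minimal DFA: 2 states


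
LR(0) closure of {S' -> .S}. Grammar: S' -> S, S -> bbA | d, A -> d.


Start: S' -> .S
For each item with dot before a nonterminal B, add B -> .γ for every B-production
Closure: [S' -> .S, S -> .bbA, S -> .d]


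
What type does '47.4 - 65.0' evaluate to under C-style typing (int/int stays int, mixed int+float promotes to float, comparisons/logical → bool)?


Operand types: float - float
Rule: mixed int/float promotes to float; int/int stays int
Result type: float


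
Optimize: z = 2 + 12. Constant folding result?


2 + 12 = 14 at compile time
Optimized: z = 14


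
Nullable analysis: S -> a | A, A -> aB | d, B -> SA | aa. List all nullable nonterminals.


A nonterminal is nullable iff some alternative derives ε (directly, or every symbol in it is nullable)
Nullable: {}


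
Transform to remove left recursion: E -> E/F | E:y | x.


Left-recursive alternatives: E/F, E:y; non-recursive: x
Introduce E': E -> xE', E' -> /FE' | :yE' | ε


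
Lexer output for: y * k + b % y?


Scan left to right, longest-match per lexeme
Tokens: ID(y), OP(*), ID(k), OP(+), ID(b), OP(%), ID(y)


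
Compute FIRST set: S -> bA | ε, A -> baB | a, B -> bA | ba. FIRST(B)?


Per alternative of B: FIRST(bA) = {b}; FIRST(ba) = {b}
FIRST(B) = {b}


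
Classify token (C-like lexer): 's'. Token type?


Pattern: letter/underscore followed by alphanumerics, not a keyword
Type: IDENTIFIER


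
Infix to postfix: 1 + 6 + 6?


Left to right (same or higher precedence on left)
Postfix: 1 6 + 6 +


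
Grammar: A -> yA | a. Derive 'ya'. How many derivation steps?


Derivation: A => yA => ya
Steps: 2


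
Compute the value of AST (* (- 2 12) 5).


Evaluate inner: (- 2 12) = -10
Evaluate root: (* -10 5) = -50
Result: -50


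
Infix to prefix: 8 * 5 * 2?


left-to-right (same/higher precedence on left): tree is (* (* 8 5) 2)
Prefix: * * 8 5 2


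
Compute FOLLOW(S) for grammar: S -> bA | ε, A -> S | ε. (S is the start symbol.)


$ ∈ FOLLOW(S). For each A -> αBβ: add FIRST(β)\{ε} to FOLLOW(B); if β nullable, add FOLLOW(A).
FOLLOW(S) = {$}


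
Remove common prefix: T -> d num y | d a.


Common prefix: 'd'
Factored: T -> d T', T' -> num y | a


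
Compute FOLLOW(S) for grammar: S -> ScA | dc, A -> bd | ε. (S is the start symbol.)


$ ∈ FOLLOW(S). For each A -> αBβ: add FIRST(β)\{ε} to FOLLOW(B); if β nullable, add FOLLOW(A).
FOLLOW(S) = {$, c}


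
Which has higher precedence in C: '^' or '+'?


'+' is additive (level 9); '^' is bitwise XOR (level 4)
Higher level binds tighter
'+' has higher precedence than '^'


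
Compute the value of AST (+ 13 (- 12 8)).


Evaluate inner: (- 12 8) = 4
Evaluate root: (+ 13 4) = 17
Result: 17


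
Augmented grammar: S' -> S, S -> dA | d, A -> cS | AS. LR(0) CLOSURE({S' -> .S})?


Start: S' -> .S
For each item with dot before a nonterminal B, add B -> .γ for every B-production
Closure: [S' -> .S, S -> .dA, S -> .d]


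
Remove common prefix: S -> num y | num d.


Common prefix: 'num'
Factored: S -> num S', S' -> y | d


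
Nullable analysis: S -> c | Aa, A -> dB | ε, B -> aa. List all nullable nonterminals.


A nonterminal is nullable iff some alternative derives ε (directly, or every symbol in it is nullable)
Nullable: {A}


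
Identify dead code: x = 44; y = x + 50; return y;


x is read by y's definition; y is returned
No dead code


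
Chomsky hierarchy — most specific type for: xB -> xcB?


LHS has context (more than one symbol) and |LHS| ≤ |RHS|
Classification: Type 1 (Context-Sensitive)


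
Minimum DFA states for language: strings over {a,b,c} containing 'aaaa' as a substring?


KMP-style automaton: 4 progress states + 1 absorbing accept = 5
Minimal DFA: 5 states


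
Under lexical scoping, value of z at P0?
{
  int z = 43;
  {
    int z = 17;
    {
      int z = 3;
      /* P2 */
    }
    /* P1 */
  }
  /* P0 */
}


z declared in the same block as P0
z = 43


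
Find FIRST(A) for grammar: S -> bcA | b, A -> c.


Per alternative of A: FIRST(c) = {c}
FIRST(A) = {c}


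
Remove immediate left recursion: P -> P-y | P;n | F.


Left-recursive alternatives: P-y, P;n; non-recursive: F
Introduce P': P -> FP', P' -> -yP' | ;nP' | ε


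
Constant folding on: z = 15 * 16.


15 * 16 = 240 at compile time
Optimized: z = 240


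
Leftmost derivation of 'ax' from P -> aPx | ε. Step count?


Derivation: P => aPx => ax
Steps: 2


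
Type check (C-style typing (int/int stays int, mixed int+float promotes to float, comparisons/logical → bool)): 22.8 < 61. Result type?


Operand types: float < int
Rule: comparison yields bool
Result type: bool


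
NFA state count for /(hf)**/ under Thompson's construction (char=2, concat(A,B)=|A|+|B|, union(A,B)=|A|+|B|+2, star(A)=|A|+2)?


Syntax tree has 2 char leaf(s), 0 union(s), 2 star(s)
chars contribute 2×2 = 4; each union adds +2; each star adds +2
Total: 4 + 0 + 4 = 8 states


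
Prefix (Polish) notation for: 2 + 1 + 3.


left-to-right (same/higher precedence on left): tree is (+ (+ 2 1) 3)
Prefix: + + 2 1 3


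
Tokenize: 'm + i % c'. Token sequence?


Scan left to right, longest-match per lexeme
Tokens: ID(m), OP(+), ID(i), OP(%), ID(c)


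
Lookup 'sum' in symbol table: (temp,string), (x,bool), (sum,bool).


Lookup 'sum' → type bool


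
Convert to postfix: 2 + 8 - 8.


Left to right (same or higher precedence on left)
Postfix: 2 8 + 8 -


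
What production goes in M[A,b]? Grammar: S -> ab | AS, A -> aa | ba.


For [A, b]: 'b' ∈ FIRST(ba)
Entry: A -> ba


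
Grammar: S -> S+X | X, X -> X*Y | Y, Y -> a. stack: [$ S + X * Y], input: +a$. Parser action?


handle 'X*Y' on top
Action: reduce (X -> X*Y)


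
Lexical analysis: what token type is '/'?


Pattern: operator symbol
Type: OPERATOR


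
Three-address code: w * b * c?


Break into single-operator statements:
t1 = w * b
t2 = t1 * c


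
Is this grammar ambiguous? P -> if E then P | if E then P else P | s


dangling else: 'if E then if E then s else s' parses two ways
Ambiguous


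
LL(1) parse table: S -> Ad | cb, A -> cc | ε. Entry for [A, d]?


For [A, d]: ε is nullable and 'd' ∈ FOLLOW(A)
Entry: A -> ε


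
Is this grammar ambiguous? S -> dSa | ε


balanced d^n…a^n: each string has a unique parse
Unambiguous


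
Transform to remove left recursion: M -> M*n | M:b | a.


Left-recursive alternatives: M*n, M:b; non-recursive: a
Introduce M': M -> aM', M' -> *nM' | :bM' | ε


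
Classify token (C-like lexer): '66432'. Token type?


Pattern: digits only
Type: INTEGER_LITERAL


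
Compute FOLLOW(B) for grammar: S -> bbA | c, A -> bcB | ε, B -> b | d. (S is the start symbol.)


$ ∈ FOLLOW(S). For each A -> αBβ: add FIRST(β)\{ε} to FOLLOW(B); if β nullable, add FOLLOW(A).
FOLLOW(B) = {$}


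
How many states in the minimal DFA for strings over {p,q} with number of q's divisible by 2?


Track (count of q) mod 2: states 0..1, accept at 0
Minimal DFA: 2 states


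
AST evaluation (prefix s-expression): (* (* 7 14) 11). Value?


Evaluate inner: (* 7 14) = 98
Evaluate root: (* 98 11) = 1078
Result: 1078


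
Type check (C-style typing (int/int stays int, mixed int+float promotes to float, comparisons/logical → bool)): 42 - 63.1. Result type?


Operand types: int - float
Rule: mixed int/float promotes to float; int/int stays int
Result type: float


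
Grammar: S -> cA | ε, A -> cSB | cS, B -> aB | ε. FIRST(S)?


Per alternative of S: FIRST(cA) = {c}; FIRST(ε) = {ε}
FIRST(S) = {c, ε}


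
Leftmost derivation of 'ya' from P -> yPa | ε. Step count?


Derivation: P => yPa => ya
Steps: 2


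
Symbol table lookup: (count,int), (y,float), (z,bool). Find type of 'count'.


Lookup 'count' → type int


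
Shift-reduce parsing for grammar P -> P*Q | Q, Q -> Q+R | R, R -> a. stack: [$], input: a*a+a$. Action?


no handle on stack; shift 'a'
Action: shift


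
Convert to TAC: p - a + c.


Break into single-operator statements:
t1 = p - a
t2 = t1 + c


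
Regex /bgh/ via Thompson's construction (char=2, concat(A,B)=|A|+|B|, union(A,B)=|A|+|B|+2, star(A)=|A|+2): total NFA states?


Syntax tree has 3 char leaf(s), 0 union(s), 0 star(s)
chars contribute 3×2 = 6; each union adds +2; each star adds +2
Total: 6 + 0 + 0 = 6 states


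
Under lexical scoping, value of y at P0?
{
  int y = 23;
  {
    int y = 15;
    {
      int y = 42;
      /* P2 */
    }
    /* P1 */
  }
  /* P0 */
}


y declared in the same block as P0
y = 23


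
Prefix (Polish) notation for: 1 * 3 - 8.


left-to-right (same/higher precedence on left): tree is (- (* 1 3) 8)
Prefix: - * 1 3 8


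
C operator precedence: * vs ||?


'*' is multiplicative (level 10); '||' is logical OR (level 1)
Higher level binds tighter
'*' has higher precedence than '||'


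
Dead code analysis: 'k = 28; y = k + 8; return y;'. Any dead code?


k is read by y's definition; y is returned
No dead code


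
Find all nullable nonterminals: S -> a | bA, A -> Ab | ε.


A nonterminal is nullable iff some alternative derives ε (directly, or every symbol in it is nullable)
Nullable: {A}


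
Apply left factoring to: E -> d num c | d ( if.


Common prefix: 'd'
Factored: E -> d E', E' -> num c | ( if


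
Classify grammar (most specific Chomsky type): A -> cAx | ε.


Single nonterminal LHS, but c^n x^n is not regular
Classification: Type 2 (Context-Free)


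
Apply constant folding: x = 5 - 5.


5 - 5 = 0 at compile time
Optimized: x = 0


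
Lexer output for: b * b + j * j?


Scan left to right, longest-match per lexeme
Tokens: ID(b), OP(*), ID(b), OP(+), ID(j), OP(*), ID(j)


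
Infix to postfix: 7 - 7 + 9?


Left to right (same or higher precedence on left)
Postfix: 7 7 - 9 +


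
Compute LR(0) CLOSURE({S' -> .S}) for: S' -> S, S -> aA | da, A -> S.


Start: S' -> .S
For each item with dot before a nonterminal B, add B -> .γ for every B-production
Closure: [S' -> .S, S -> .aA, S -> .da]


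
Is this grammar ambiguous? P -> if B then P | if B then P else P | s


dangling else: 'if B then if B then s else s' parses two ways
Ambiguous


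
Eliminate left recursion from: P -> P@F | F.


Left-recursive alternatives: P@F; non-recursive: F
Introduce P': P -> FP', P' -> @FP' | ε


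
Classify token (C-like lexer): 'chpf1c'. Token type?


Pattern: letter/underscore followed by alphanumerics, not a keyword
Type: IDENTIFIER


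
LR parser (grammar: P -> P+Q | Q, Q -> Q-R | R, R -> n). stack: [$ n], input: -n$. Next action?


'n' on top is the handle for R -> n
Action: reduce (R -> n)


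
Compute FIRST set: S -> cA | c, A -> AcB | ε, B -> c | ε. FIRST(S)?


Per alternative of S: FIRST(cA) = {c}; FIRST(c) = {c}
FIRST(S) = {c}


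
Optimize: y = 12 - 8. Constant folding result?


12 - 8 = 4 at compile time
Optimized: y = 4


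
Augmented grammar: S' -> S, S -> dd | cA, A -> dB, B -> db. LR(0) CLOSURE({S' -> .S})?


Start: S' -> .S
For each item with dot before a nonterminal B, add B -> .γ for every B-production
Closure: [S' -> .S, S -> .dd, S -> .cA]


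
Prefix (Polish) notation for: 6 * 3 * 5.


left-to-right (same/higher precedence on left): tree is (* (* 6 3) 5)
Prefix: * * 6 3 5


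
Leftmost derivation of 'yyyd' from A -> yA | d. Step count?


Derivation: A => yA => yyA => yyyA => yyyd
Steps: 4


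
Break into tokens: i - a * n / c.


Scan left to right, longest-match per lexeme
Tokens: ID(i), OP(-), ID(a), OP(*), ID(n), OP(/), ID(c)


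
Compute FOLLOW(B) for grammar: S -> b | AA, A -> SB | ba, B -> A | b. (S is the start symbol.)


$ ∈ FOLLOW(S). For each A -> αBβ: add FIRST(β)\{ε} to FOLLOW(B); if β nullable, add FOLLOW(A).
FOLLOW(B) = {$, b}


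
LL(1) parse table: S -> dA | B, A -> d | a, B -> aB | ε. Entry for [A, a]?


For [A, a]: 'a' ∈ FIRST(a)
Entry: A -> a


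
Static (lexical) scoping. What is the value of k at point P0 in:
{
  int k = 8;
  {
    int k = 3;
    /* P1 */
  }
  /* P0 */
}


k declared in the same block as P0
k = 8


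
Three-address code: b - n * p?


Break into single-operator statements:
t1 = n * p
t2 = b - t1


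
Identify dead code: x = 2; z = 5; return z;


x is assigned but never read
Dead: 'x = 2'


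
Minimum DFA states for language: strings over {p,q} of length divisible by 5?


Track length mod 5: states 0..4, accept at 0
Minimal DFA: 5 states


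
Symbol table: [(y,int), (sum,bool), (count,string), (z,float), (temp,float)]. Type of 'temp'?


Lookup 'temp' → type float


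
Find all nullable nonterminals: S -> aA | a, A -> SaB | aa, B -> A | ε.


A nonterminal is nullable iff some alternative derives ε (directly, or every symbol in it is nullable)
Nullable: {B}


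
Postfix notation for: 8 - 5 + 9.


Left to right (same or higher precedence on left)
Postfix: 8 5 - 9 +
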